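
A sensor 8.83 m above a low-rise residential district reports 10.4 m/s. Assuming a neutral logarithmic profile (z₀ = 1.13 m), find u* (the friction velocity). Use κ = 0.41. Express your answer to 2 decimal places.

u* ≈ 2.07 m/s

Log law: V(z) = (u*/κ) · ln(z/z₀) ⇒ u* = κ · V / ln(z/z₀)
u* = 0.41 × 10.4 / ln(8.83/1.13) = 0.41 × 10.4 / 2.0559
   = 4.2640 / 2.0559 = 2.0740 m/s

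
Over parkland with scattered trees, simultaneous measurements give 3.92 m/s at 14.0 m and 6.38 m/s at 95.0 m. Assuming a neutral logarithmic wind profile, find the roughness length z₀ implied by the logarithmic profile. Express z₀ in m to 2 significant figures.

Log law: V(z) ∝ ln(z/z₀). With r = V₁/V₂ = 3.92/6.38 = 0.61442,
r · ln(z₂/z₀) = ln(z₁/z₀) ⇒ ln z₀ = (ln z₁ − r·ln z₂)/(1 − r)
ln z₀ = (2.63906 − 0.61442×4.55388) / 0.38558 = -0.4122
z₀ = exp(-0.4122) = 0.6622 m

z₀ ≈ 0.66 m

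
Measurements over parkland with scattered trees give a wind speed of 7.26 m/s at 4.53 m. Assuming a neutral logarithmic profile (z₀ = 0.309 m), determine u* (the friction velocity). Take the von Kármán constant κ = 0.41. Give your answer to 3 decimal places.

Log law: V(z) = (u*/κ) · ln(z/z₀) ⇒ u* = κ · V / ln(z/z₀)
u* = 0.41 × 7.26 / ln(4.53/0.309) = 0.41 × 7.26 / 2.6851
   = 2.9766 / 2.6851 = 1.1085 m/s

u* ≈ 1.109 m/s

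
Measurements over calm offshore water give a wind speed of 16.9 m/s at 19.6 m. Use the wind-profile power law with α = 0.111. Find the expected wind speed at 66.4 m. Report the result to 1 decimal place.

Power-law profile: V₂ = V₁ · (z₂/z₁)^α
V₂ = 16.9 × (66.4/19.6)^0.111 = 16.9 × (3.3878)^0.111
    = 16.9 × 1.1450 = 19.3512 m/s

19.4 m/s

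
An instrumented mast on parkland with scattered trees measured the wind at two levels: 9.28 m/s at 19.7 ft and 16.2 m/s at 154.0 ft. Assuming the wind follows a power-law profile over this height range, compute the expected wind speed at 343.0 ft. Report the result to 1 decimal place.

First find α: α = ln(V₂/V₁)/ln(z₂/z₁) = ln(16.2/9.28)/ln(154.0/19.7) = 0.55715/2.05633 = 0.2709
Extrapolate from 154.0 ft to 343.0 ft: V₃ = 16.2 × (343.0/154.0)^0.2709 = 16.2 × 1.2423 = 20.1253 m/s

20.1 m/s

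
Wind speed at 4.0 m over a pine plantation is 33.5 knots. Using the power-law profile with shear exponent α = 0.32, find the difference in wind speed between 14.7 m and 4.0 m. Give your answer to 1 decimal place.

17.3 knots

Power law: V₂ = V₁ · (z₂/z₁)^α = 33.5 × (3.6750)^0.32 = 50.8074 knots
ΔV = 50.8074 − 33.5 = 17.3074 knots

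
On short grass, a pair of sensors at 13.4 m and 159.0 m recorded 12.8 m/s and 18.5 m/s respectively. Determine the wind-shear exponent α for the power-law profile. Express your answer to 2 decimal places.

Power law: V₂/V₁ = (z₂/z₁)^α ⇒ α = ln(V₂/V₁) / ln(z₂/z₁)
α = ln(18.5/12.8) / ln(159.0/13.4) = ln(1.4453) / ln(11.8657)
  = 0.36833 / 2.47365 = 0.14890

α ≈ 0.15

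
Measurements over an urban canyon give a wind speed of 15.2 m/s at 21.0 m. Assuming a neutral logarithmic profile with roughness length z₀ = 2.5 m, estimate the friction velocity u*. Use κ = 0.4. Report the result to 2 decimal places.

Log law: V(z) = (u*/κ) · ln(z/z₀) ⇒ u* = κ · V / ln(z/z₀)
u* = 0.4 × 15.2 / ln(21.0/2.5) = 0.4 × 15.2 / 2.1282
   = 6.0800 / 2.1282 = 2.8568 m/s

u* ≈ 2.86 m/s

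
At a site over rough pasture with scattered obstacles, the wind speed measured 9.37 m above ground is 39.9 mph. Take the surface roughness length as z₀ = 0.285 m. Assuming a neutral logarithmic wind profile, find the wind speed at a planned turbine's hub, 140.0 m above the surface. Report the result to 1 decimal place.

70.8 mph

Log law: V(z) ∝ ln(z/z₀), so V₂/V₁ = ln(z₂/z₀) / ln(z₁/z₀).
ln(140.0/0.285) = 6.1969, ln(9.37/0.285) = 3.4928
V₂ = 39.9 × 6.1969/3.4928 = 39.9 × 1.7742 = 70.7908 mph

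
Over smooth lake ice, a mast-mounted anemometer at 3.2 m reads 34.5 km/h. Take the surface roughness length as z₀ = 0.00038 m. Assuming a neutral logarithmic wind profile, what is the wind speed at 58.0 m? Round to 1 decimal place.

45.6 km/h

Log law: V(z) ∝ ln(z/z₀), so V₂/V₁ = ln(z₂/z₀) / ln(z₁/z₀).
ln(58.0/0.00038) = 11.9358, ln(3.2/0.00038) = 9.0385
V₂ = 34.5 × 11.9358/9.0385 = 34.5 × 1.3206 = 45.5590 km/h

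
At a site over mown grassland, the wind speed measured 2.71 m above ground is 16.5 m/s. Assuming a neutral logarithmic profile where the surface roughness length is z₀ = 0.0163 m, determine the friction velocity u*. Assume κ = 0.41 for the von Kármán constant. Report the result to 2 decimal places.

Log law: V(z) = (u*/κ) · ln(z/z₀) ⇒ u* = κ · V / ln(z/z₀)
u* = 0.41 × 16.5 / ln(2.71/0.0163) = 0.41 × 16.5 / 5.1135
   = 6.7650 / 5.1135 = 1.3230 m/s

u* ≈ 1.32 m/s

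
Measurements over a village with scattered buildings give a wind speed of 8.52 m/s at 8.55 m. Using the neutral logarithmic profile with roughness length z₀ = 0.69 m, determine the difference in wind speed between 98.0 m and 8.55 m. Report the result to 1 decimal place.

Log law: V₂ = V₁ · ln(z₂/z₀)/ln(z₁/z₀) = 8.52 × 4.9560/2.5170 = 16.7761 m/s
ΔV = 16.7761 − 8.52 = 8.2561 m/s

8.3 m/s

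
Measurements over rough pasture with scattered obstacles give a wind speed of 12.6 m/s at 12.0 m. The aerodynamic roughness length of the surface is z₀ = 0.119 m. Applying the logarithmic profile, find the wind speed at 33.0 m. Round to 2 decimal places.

Log law: V(z) ∝ ln(z/z₀), so V₂/V₁ = ln(z₂/z₀) / ln(z₁/z₀).
ln(33.0/0.119) = 5.6251, ln(12.0/0.119) = 4.6135
V₂ = 12.6 × 5.6251/4.6135 = 12.6 × 1.2193 = 15.3628 m/s

15.36 m/s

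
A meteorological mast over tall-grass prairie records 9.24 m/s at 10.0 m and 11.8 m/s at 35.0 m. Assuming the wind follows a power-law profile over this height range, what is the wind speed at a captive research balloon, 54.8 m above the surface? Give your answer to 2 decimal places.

12.88 m/s

First find α: α = ln(V₂/V₁)/ln(z₂/z₁) = ln(11.8/9.24)/ln(35.0/10.0) = 0.24456/1.25276 = 0.1952
Extrapolate from 35.0 m to 54.8 m: V₃ = 11.8 × (54.8/35.0)^0.1952 = 11.8 × 1.0915 = 12.8793 m/s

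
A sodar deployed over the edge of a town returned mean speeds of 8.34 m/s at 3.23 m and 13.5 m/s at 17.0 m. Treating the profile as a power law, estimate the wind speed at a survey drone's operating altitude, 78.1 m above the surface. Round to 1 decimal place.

21.0 m/s

First find α: α = ln(V₂/V₁)/ln(z₂/z₁) = ln(13.5/8.34)/ln(17.0/3.23) = 0.48163/1.66073 = 0.2900
Extrapolate from 17.0 m to 78.1 m: V₃ = 13.5 × (78.1/17.0)^0.2900 = 13.5 × 1.5561 = 21.0077 m/s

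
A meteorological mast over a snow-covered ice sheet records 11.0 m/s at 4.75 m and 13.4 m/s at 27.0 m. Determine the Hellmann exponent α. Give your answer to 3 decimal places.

Power law: V₂/V₁ = (z₂/z₁)^α ⇒ α = ln(V₂/V₁) / ln(z₂/z₁)
α = ln(13.4/11.0) / ln(27.0/4.75) = ln(1.2182) / ln(5.6842)
  = 0.19736 / 1.73769 = 0.11358

α ≈ 0.114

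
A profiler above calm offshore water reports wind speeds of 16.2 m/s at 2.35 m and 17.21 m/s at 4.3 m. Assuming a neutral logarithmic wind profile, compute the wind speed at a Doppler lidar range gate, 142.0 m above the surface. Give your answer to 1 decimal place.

23.1 m/s

Log law: V ∝ ln(z/z₀). From the pair, with r = V₁/V₂ = 0.94131,
ln z₀ = (ln z₁ − r·ln z₂)/(1 − r) = (0.8544 − 0.94131×1.4586)/0.05869 = -8.8367 → z₀ = 0.0001453 m
V₃ = V₁ · ln(z₃/z₀)/ln(z₁/z₀) = 16.2 × 13.7925/9.6911 = 23.0561 m/s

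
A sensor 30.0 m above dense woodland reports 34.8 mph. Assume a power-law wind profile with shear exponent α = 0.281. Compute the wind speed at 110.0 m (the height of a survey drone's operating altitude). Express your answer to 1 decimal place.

50.1 mph

Power-law profile: V₂ = V₁ · (z₂/z₁)^α
V₂ = 34.8 × (110.0/30.0)^0.281 = 34.8 × (3.6667)^0.281
    = 34.8 × 1.4407 = 50.1348 mph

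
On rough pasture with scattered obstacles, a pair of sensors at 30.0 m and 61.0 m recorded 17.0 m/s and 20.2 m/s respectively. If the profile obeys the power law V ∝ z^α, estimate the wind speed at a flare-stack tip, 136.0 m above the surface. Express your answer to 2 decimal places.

24.55 m/s

First find α: α = ln(V₂/V₁)/ln(z₂/z₁) = ln(20.2/17.0)/ln(61.0/30.0) = 0.17247/0.70968 = 0.2430
Extrapolate from 61.0 m to 136.0 m: V₃ = 20.2 × (136.0/61.0)^0.2430 = 20.2 × 1.2151 = 24.5457 m/s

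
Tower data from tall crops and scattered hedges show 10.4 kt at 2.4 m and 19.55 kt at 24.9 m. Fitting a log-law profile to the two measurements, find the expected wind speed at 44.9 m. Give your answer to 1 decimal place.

Log law: V ∝ ln(z/z₀). From the pair, with r = V₁/V₂ = 0.53197,
ln z₀ = (ln z₁ − r·ln z₂)/(1 − r) = (0.8755 − 0.53197×3.2149)/0.46803 = -1.7835 → z₀ = 0.1680 m
V₃ = V₁ · ln(z₃/z₀)/ln(z₁/z₀) = 10.4 × 5.5880/2.6590 = 21.8560 kt

21.9 kt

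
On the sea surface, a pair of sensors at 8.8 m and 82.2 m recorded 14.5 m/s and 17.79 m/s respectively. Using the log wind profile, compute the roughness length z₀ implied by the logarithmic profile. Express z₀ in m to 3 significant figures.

z₀ ≈ 0.000465 m

Log law: V(z) ∝ ln(z/z₀). With r = V₁/V₂ = 14.5/17.79 = 0.81506,
r · ln(z₂/z₀) = ln(z₁/z₀) ⇒ ln z₀ = (ln z₁ − r·ln z₂)/(1 − r)
ln z₀ = (2.17475 − 0.81506×4.40916) / 0.18494 = -7.6729
z₀ = exp(-7.6729) = 0.0004653 m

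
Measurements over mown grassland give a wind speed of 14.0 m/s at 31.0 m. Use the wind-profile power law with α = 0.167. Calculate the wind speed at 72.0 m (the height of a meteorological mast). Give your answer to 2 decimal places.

Power-law profile: V₂ = V₁ · (z₂/z₁)^α
V₂ = 14.0 × (72.0/31.0)^0.167 = 14.0 × (2.3226)^0.167
    = 14.0 × 1.1511 = 16.1156 m/s

16.12 m/s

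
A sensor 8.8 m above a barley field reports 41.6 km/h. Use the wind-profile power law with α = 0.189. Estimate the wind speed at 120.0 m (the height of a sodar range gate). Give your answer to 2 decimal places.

68.16 km/h

Power-law profile: V₂ = V₁ · (z₂/z₁)^α
V₂ = 41.6 × (120.0/8.8)^0.189 = 41.6 × (13.6364)^0.189
    = 41.6 × 1.6385 = 68.1634 km/h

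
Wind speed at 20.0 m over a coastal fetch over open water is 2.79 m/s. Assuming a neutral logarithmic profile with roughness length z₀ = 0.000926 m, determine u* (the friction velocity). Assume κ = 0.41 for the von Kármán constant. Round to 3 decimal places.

u* ≈ 0.115 m/s

Log law: V(z) = (u*/κ) · ln(z/z₀) ⇒ u* = κ · V / ln(z/z₀)
u* = 0.41 × 2.79 / ln(20.0/0.000926) = 0.41 × 2.79 / 9.9804
   = 1.1439 / 9.9804 = 0.1146 m/s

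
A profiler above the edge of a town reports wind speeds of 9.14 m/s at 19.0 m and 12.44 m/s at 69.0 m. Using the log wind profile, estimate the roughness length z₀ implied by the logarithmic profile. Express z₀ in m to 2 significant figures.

z₀ ≈ 0.53 m

Log law: V(z) ∝ ln(z/z₀). With r = V₁/V₂ = 9.14/12.44 = 0.73473,
r · ln(z₂/z₀) = ln(z₁/z₀) ⇒ ln z₀ = (ln z₁ − r·ln z₂)/(1 − r)
ln z₀ = (2.94444 − 0.73473×4.23411) / 0.26527 = -0.6275
z₀ = exp(-0.6275) = 0.5339 m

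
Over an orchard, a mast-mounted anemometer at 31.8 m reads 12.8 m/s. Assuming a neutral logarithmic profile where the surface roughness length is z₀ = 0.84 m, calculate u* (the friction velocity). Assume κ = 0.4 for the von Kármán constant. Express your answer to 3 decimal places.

Log law: V(z) = (u*/κ) · ln(z/z₀) ⇒ u* = κ · V / ln(z/z₀)
u* = 0.4 × 12.8 / ln(31.8/0.84) = 0.4 × 12.8 / 3.6338
   = 5.1200 / 3.6338 = 1.4090 m/s

u* ≈ 1.409 m/s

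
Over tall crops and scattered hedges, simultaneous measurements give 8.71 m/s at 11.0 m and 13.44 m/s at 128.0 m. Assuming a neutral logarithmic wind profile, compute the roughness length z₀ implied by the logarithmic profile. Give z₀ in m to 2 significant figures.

z₀ ≈ 0.12 m

Log law: V(z) ∝ ln(z/z₀). With r = V₁/V₂ = 8.71/13.44 = 0.64807,
r · ln(z₂/z₀) = ln(z₁/z₀) ⇒ ln z₀ = (ln z₁ − r·ln z₂)/(1 − r)
ln z₀ = (2.39790 − 0.64807×4.85203) / 0.35193 = -2.1212
z₀ = exp(-2.1212) = 0.1199 m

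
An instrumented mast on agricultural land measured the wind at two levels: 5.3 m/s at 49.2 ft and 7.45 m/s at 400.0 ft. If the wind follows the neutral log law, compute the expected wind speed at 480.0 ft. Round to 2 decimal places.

7.64 m/s

Log law: V ∝ ln(z/z₀). From the pair, with r = V₁/V₂ = 0.71141,
ln z₀ = (ln z₁ − r·ln z₂)/(1 − r) = (3.8959 − 0.71141×5.9915)/0.28859 = -1.2699 → z₀ = 0.2809 ft
V₃ = V₁ · ln(z₃/z₀)/ln(z₁/z₀) = 5.3 × 7.4437/5.1658 = 7.6371 m/s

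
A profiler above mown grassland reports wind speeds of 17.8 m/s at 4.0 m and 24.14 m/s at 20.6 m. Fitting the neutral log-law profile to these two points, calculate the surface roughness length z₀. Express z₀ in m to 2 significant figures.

Log law: V(z) ∝ ln(z/z₀). With r = V₁/V₂ = 17.8/24.14 = 0.73737,
r · ln(z₂/z₀) = ln(z₁/z₀) ⇒ ln z₀ = (ln z₁ − r·ln z₂)/(1 − r)
ln z₀ = (1.38629 − 0.73737×3.02529) / 0.26263 = -3.2153
z₀ = exp(-3.2153) = 0.04014 m

z₀ ≈ 0.040 m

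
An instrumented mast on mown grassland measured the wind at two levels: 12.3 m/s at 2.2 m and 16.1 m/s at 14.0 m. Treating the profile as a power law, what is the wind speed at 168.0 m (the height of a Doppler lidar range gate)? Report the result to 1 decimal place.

First find α: α = ln(V₂/V₁)/ln(z₂/z₁) = ln(16.1/12.3)/ln(14.0/2.2) = 0.26922/1.85060 = 0.1455
Extrapolate from 14.0 m to 168.0 m: V₃ = 16.1 × (168.0/14.0)^0.1455 = 16.1 × 1.4355 = 23.1112 m/s

23.1 m/s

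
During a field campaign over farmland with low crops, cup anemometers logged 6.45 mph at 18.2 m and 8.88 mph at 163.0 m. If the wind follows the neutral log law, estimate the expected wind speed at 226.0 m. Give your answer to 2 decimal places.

9.24 mph

Log law: V ∝ ln(z/z₀). From the pair, with r = V₁/V₂ = 0.72635,
ln z₀ = (ln z₁ − r·ln z₂)/(1 − r) = (2.9014 − 0.72635×5.0938)/0.27365 = -2.9177 → z₀ = 0.05406 m
V₃ = V₁ · ln(z₃/z₀)/ln(z₁/z₀) = 6.45 × 8.3383/5.8191 = 9.2422 mph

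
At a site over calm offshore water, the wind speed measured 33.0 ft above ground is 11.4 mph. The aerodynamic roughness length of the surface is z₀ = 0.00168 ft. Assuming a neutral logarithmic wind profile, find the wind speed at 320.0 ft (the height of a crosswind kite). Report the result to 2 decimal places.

14.02 mph

Log law: V(z) ∝ ln(z/z₀), so V₂/V₁ = ln(z₂/z₀) / ln(z₁/z₀).
ln(320.0/0.00168) = 12.1573, ln(33.0/0.00168) = 9.8855
V₂ = 11.4 × 12.1573/9.8855 = 11.4 × 1.2298 = 14.0199 mph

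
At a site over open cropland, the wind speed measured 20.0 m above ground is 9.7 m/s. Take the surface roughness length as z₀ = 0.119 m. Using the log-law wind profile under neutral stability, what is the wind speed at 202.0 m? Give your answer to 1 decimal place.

14.1 m/s

Log law: V(z) ∝ ln(z/z₀), so V₂/V₁ = ln(z₂/z₀) / ln(z₁/z₀).
ln(202.0/0.119) = 7.4369, ln(20.0/0.119) = 5.1244
V₂ = 9.7 × 7.4369/5.1244 = 9.7 × 1.4513 = 14.0774 m/s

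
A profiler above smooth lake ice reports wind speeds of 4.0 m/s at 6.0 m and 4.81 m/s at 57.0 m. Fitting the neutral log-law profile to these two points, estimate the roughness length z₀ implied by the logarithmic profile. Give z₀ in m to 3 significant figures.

z₀ ≈ 0.0000891 m

Log law: V(z) ∝ ln(z/z₀). With r = V₁/V₂ = 4.0/4.81 = 0.83160,
r · ln(z₂/z₀) = ln(z₁/z₀) ⇒ ln z₀ = (ln z₁ − r·ln z₂)/(1 − r)
ln z₀ = (1.79176 − 0.83160×4.04305) / 0.16840 = -9.3257
z₀ = exp(-9.3257) = 0.00008910 m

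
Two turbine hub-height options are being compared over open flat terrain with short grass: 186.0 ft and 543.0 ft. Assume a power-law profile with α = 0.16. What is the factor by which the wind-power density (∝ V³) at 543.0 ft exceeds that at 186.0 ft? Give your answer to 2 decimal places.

Speed ratio: V_B/V_A = (z_B/z_A)^α = (543.0/186.0)^0.16 = (2.9194)^0.16 = 1.18699
Power-density ratio: P_B/P_A = (V_B/V_A)³ = (1.18699)³ = 1.67239

1.67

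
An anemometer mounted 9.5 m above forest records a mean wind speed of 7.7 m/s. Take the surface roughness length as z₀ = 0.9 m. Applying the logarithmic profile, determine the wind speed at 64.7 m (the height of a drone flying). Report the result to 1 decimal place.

Log law: V(z) ∝ ln(z/z₀), so V₂/V₁ = ln(z₂/z₀) / ln(z₁/z₀).
ln(64.7/0.9) = 4.2751, ln(9.5/0.9) = 2.3567
V₂ = 7.7 × 4.2751/2.3567 = 7.7 × 1.8141 = 13.9683 m/s

14.0 m/s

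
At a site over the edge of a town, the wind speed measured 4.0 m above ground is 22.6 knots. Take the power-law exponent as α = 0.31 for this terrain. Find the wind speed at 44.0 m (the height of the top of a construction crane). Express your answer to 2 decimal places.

47.53 knots

Power-law profile: V₂ = V₁ · (z₂/z₁)^α
V₂ = 22.6 × (44.0/4.0)^0.31 = 22.6 × (11.0000)^0.31
    = 22.6 × 2.1030 = 47.5270 knots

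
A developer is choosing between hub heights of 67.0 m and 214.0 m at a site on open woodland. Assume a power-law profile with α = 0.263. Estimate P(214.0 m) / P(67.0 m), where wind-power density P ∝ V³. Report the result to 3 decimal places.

Speed ratio: V_B/V_A = (z_B/z_A)^α = (214.0/67.0)^0.263 = (3.1940)^0.263 = 1.35719
Power-density ratio: P_B/P_A = (V_B/V_A)³ = (1.35719)³ = 2.49990

2.500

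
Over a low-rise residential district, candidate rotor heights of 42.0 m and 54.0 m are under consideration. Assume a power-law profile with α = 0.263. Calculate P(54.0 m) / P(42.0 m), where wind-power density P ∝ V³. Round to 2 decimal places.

1.22

Speed ratio: V_B/V_A = (z_B/z_A)^α = (54.0/42.0)^0.263 = (1.2857)^0.263 = 1.06833
Power-density ratio: P_B/P_A = (V_B/V_A)³ = (1.06833)³ = 1.21931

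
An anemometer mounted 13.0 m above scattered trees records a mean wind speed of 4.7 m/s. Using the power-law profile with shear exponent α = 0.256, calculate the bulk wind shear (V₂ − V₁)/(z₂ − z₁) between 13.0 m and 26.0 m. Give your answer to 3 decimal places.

0.070 m/s/m

Power law: V₂ = V₁ · (z₂/z₁)^α = 4.7 × (2.0000)^0.256 = 5.6126 m/s
ΔV/Δz = (5.6126 − 4.7)/(26.0 − 13.0) = 0.9126/13.0000 = 0.07020 m/s/m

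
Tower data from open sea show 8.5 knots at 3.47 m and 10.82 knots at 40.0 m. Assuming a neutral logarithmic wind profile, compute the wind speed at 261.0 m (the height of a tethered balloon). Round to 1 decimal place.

12.6 knots

Log law: V ∝ ln(z/z₀). From the pair, with r = V₁/V₂ = 0.78558,
ln z₀ = (ln z₁ − r·ln z₂)/(1 − r) = (1.2442 − 0.78558×3.6889)/0.21442 = -7.7128 → z₀ = 0.0004471 m
V₃ = V₁ · ln(z₃/z₀)/ln(z₁/z₀) = 8.5 × 13.2773/8.9570 = 12.5999 knots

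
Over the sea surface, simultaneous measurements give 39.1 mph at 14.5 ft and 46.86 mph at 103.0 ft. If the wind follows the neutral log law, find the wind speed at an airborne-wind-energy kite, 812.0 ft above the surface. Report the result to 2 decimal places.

55.03 mph

Log law: V ∝ ln(z/z₀). From the pair, with r = V₁/V₂ = 0.83440,
ln z₀ = (ln z₁ − r·ln z₂)/(1 − r) = (2.6741 − 0.83440×4.6347)/0.16560 = -7.2045 → z₀ = 0.0007432 ft
V₃ = V₁ · ln(z₃/z₀)/ln(z₁/z₀) = 39.1 × 13.9040/9.8787 = 55.0324 mph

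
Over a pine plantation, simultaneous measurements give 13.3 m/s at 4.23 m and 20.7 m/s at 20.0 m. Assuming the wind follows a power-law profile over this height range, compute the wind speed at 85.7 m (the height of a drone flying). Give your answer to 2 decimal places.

First find α: α = ln(V₂/V₁)/ln(z₂/z₁) = ln(20.7/13.3)/ln(20.0/4.23) = 0.44237/1.55353 = 0.2848
Extrapolate from 20.0 m to 85.7 m: V₃ = 20.7 × (85.7/20.0)^0.2848 = 20.7 × 1.5134 = 31.3270 m/s

31.33 m/s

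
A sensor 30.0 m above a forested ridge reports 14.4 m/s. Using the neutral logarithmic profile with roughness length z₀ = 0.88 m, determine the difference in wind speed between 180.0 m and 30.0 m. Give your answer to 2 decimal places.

7.31 m/s

Log law: V₂ = V₁ · ln(z₂/z₀)/ln(z₁/z₀) = 14.4 × 5.3208/3.5290 = 21.7112 m/s
ΔV = 21.7112 − 14.4 = 7.3112 m/s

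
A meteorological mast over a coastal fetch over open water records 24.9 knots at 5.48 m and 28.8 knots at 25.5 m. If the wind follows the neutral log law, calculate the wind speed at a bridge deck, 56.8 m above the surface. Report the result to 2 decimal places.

Log law: V ∝ ln(z/z₀). From the pair, with r = V₁/V₂ = 0.86458,
ln z₀ = (ln z₁ − r·ln z₂)/(1 − r) = (1.7011 − 0.86458×3.2387)/0.13542 = -8.1157 → z₀ = 0.0002988 m
V₃ = V₁ · ln(z₃/z₀)/ln(z₁/z₀) = 24.9 × 12.1552/9.8168 = 30.8313 knots

30.83 knots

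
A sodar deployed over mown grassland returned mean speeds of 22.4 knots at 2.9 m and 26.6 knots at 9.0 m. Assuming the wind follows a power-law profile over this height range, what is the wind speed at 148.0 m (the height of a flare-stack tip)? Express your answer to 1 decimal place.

First find α: α = ln(V₂/V₁)/ln(z₂/z₁) = ln(26.6/22.4)/ln(9.0/2.9) = 0.17185/1.13251 = 0.1517
Extrapolate from 9.0 m to 148.0 m: V₃ = 26.6 × (148.0/9.0)^0.1517 = 26.6 × 1.5294 = 40.6821 knots

40.7 knots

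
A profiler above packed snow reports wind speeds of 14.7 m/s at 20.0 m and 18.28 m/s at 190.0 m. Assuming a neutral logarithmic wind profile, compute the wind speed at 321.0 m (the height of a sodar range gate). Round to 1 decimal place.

19.1 m/s

Log law: V ∝ ln(z/z₀). From the pair, with r = V₁/V₂ = 0.80416,
ln z₀ = (ln z₁ − r·ln z₂)/(1 − r) = (2.9957 − 0.80416×5.2470)/0.19584 = -6.2484 → z₀ = 0.001934 m
V₃ = V₁ · ln(z₃/z₀)/ln(z₁/z₀) = 14.7 × 12.0198/9.2441 = 19.1139 m/s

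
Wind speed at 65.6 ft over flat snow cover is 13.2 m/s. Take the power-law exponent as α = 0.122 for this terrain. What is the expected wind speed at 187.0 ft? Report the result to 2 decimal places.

15.00 m/s

Power-law profile: V₂ = V₁ · (z₂/z₁)^α
V₂ = 13.2 × (187.0/65.6)^0.122 = 13.2 × (2.8506)^0.122
    = 13.2 × 1.1363 = 14.9995 m/s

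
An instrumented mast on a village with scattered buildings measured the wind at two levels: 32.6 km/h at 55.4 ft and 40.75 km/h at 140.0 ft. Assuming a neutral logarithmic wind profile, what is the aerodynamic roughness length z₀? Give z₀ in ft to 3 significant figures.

z₀ ≈ 1.36 ft

Log law: V(z) ∝ ln(z/z₀). With r = V₁/V₂ = 32.6/40.75 = 0.80000,
r · ln(z₂/z₀) = ln(z₁/z₀) ⇒ ln z₀ = (ln z₁ − r·ln z₂)/(1 − r)
ln z₀ = (4.01458 − 0.80000×4.94164) / 0.20000 = 0.3063
z₀ = exp(0.3063) = 1.358 ft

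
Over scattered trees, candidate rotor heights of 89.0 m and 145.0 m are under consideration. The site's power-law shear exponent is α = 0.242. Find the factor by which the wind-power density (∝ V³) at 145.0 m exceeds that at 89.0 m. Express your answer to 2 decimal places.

Speed ratio: V_B/V_A = (z_B/z_A)^α = (145.0/89.0)^0.242 = (1.6292)^0.242 = 1.12538
Power-density ratio: P_B/P_A = (V_B/V_A)³ = (1.12538)³ = 1.42527

1.43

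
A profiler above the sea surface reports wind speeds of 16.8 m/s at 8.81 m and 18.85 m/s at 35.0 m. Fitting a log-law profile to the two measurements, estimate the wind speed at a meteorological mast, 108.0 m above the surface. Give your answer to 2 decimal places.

Log law: V ∝ ln(z/z₀). From the pair, with r = V₁/V₂ = 0.89125,
ln z₀ = (ln z₁ − r·ln z₂)/(1 − r) = (2.1759 − 0.89125×3.5553)/0.10875 = -9.1290 → z₀ = 0.0001085 m
V₃ = V₁ · ln(z₃/z₀)/ln(z₁/z₀) = 16.8 × 13.8111/11.3048 = 20.5245 m/s

20.52 m/s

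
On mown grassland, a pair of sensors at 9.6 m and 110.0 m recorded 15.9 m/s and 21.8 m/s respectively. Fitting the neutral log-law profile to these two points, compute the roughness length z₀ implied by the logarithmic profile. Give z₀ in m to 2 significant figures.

Log law: V(z) ∝ ln(z/z₀). With r = V₁/V₂ = 15.9/21.8 = 0.72936,
r · ln(z₂/z₀) = ln(z₁/z₀) ⇒ ln z₀ = (ln z₁ − r·ln z₂)/(1 − r)
ln z₀ = (2.26176 − 0.72936×4.70048) / 0.27064 = -4.3104
z₀ = exp(-4.3104) = 0.01343 m

z₀ ≈ 0.013 m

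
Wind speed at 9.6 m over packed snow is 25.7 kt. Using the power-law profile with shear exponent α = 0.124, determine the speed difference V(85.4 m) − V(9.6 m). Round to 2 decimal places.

8.00 kt

Power law: V₂ = V₁ · (z₂/z₁)^α = 25.7 × (8.8958)^0.124 = 33.7002 kt
ΔV = 33.7002 − 25.7 = 8.0002 kt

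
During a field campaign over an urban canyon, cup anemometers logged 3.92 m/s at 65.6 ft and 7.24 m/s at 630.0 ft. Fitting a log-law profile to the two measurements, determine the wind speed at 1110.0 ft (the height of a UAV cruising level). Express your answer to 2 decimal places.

8.07 m/s

Log law: V ∝ ln(z/z₀). From the pair, with r = V₁/V₂ = 0.54144,
ln z₀ = (ln z₁ − r·ln z₂)/(1 − r) = (4.1836 − 0.54144×6.4457)/0.45856 = 1.5126 → z₀ = 4.539 ft
V₃ = V₁ · ln(z₃/z₀)/ln(z₁/z₀) = 3.92 × 5.4995/2.6710 = 8.0713 m/s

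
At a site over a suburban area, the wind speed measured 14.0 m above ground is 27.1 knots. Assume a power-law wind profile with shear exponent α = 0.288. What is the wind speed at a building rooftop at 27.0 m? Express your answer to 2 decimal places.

32.74 knots

Power-law profile: V₂ = V₁ · (z₂/z₁)^α
V₂ = 27.1 × (27.0/14.0)^0.288 = 27.1 × (1.9286)^0.288
    = 27.1 × 1.2082 = 32.7429 knots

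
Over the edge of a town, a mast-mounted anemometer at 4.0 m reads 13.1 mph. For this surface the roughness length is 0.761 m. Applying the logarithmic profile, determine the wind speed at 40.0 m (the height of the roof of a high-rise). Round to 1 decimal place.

Log law: V(z) ∝ ln(z/z₀), so V₂/V₁ = ln(z₂/z₀) / ln(z₁/z₀).
ln(40.0/0.761) = 3.9620, ln(4.0/0.761) = 1.6594
V₂ = 13.1 × 3.9620/1.6594 = 13.1 × 2.3876 = 31.2774 mph

31.3 mph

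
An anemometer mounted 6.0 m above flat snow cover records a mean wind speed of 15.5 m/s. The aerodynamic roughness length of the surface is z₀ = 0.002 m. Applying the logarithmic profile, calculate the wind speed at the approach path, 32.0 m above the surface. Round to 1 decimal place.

18.7 m/s

Log law: V(z) ∝ ln(z/z₀), so V₂/V₁ = ln(z₂/z₀) / ln(z₁/z₀).
ln(32.0/0.002) = 9.6803, ln(6.0/0.002) = 8.0064
V₂ = 15.5 × 9.6803/8.0064 = 15.5 × 1.2091 = 18.7407 m/s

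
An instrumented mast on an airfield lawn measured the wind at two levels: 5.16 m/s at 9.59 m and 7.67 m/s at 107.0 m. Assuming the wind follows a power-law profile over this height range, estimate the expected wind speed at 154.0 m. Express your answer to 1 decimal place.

First find α: α = ln(V₂/V₁)/ln(z₂/z₁) = ln(7.67/5.16)/ln(107.0/9.59) = 0.39638/2.41211 = 0.1643
Extrapolate from 107.0 m to 154.0 m: V₃ = 7.67 × (154.0/107.0)^0.1643 = 7.67 × 1.0617 = 8.1430 m/s

8.1 m/s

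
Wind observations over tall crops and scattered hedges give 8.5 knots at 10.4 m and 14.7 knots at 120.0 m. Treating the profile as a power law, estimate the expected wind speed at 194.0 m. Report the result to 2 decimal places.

16.37 knots

First find α: α = ln(V₂/V₁)/ln(z₂/z₁) = ln(14.7/8.5)/ln(120.0/10.4) = 0.54778/2.44569 = 0.2240
Extrapolate from 120.0 m to 194.0 m: V₃ = 14.7 × (194.0/120.0)^0.2240 = 14.7 × 1.1136 = 16.3698 knots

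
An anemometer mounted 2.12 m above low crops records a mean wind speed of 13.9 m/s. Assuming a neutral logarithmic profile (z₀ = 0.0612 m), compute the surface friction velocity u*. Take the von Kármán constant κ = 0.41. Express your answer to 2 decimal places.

Log law: V(z) = (u*/κ) · ln(z/z₀) ⇒ u* = κ · V / ln(z/z₀)
u* = 0.41 × 13.9 / ln(2.12/0.0612) = 0.41 × 13.9 / 3.5450
   = 5.6990 / 3.5450 = 1.6076 m/s

u* ≈ 1.61 m/s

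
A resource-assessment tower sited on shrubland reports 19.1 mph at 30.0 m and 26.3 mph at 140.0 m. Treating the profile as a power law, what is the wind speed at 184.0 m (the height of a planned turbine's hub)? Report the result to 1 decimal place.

27.8 mph

First find α: α = ln(V₂/V₁)/ln(z₂/z₁) = ln(26.3/19.1)/ln(140.0/30.0) = 0.31988/1.54045 = 0.2077
Extrapolate from 140.0 m to 184.0 m: V₃ = 26.3 × (184.0/140.0)^0.2077 = 26.3 × 1.0584 = 27.8357 mph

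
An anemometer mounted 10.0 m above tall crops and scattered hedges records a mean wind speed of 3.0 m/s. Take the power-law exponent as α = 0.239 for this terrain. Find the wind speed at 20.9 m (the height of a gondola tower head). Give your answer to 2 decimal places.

Power-law profile: V₂ = V₁ · (z₂/z₁)^α
V₂ = 3.0 × (20.9/10.0)^0.239 = 3.0 × (2.0900)^0.239
    = 3.0 × 1.1927 = 3.5780 m/s

3.58 m/s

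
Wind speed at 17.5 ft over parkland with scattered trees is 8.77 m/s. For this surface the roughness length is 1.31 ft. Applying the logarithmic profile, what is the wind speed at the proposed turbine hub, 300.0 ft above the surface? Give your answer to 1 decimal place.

Log law: V(z) ∝ ln(z/z₀), so V₂/V₁ = ln(z₂/z₀) / ln(z₁/z₀).
ln(300.0/1.31) = 5.4338, ln(17.5/1.31) = 2.5922
V₂ = 8.77 × 5.4338/2.5922 = 8.77 × 2.0962 = 18.3838 m/s

18.4 m/s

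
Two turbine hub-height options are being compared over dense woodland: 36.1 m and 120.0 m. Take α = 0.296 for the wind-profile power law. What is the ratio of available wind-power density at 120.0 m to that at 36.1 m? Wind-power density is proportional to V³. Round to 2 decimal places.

Speed ratio: V_B/V_A = (z_B/z_A)^α = (120.0/36.1)^0.296 = (3.3241)^0.296 = 1.42697
Power-density ratio: P_B/P_A = (V_B/V_A)³ = (1.42697)³ = 2.90567

2.91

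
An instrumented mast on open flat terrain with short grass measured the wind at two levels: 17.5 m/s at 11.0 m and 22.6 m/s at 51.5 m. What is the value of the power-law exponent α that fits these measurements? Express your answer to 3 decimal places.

α ≈ 0.166

Power law: V₂/V₁ = (z₂/z₁)^α ⇒ α = ln(V₂/V₁) / ln(z₂/z₁)
α = ln(22.6/17.5) / ln(51.5/11.0) = ln(1.2914) / ln(4.6818)
  = 0.25575 / 1.54369 = 0.16567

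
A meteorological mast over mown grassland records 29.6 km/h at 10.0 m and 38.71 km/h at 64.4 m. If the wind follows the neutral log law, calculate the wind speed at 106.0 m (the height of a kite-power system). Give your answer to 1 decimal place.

41.1 km/h

Log law: V ∝ ln(z/z₀). From the pair, with r = V₁/V₂ = 0.76466,
ln z₀ = (ln z₁ − r·ln z₂)/(1 − r) = (2.3026 − 0.76466×4.1651)/0.23534 = -3.7491 → z₀ = 0.02354 m
V₃ = V₁ · ln(z₃/z₀)/ln(z₁/z₀) = 29.6 × 8.4125/6.0517 = 41.1474 km/h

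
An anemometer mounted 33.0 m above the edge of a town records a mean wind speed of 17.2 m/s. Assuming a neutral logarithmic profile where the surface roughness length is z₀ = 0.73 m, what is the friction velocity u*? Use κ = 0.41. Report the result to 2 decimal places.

Log law: V(z) = (u*/κ) · ln(z/z₀) ⇒ u* = κ · V / ln(z/z₀)
u* = 0.41 × 17.2 / ln(33.0/0.73) = 0.41 × 17.2 / 3.8112
   = 7.0520 / 3.8112 = 1.8503 m/s

u* ≈ 1.85 m/s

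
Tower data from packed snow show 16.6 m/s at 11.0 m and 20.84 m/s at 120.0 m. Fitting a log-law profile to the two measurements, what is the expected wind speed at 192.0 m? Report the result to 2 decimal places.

Log law: V ∝ ln(z/z₀). From the pair, with r = V₁/V₂ = 0.79655,
ln z₀ = (ln z₁ − r·ln z₂)/(1 − r) = (2.3979 − 0.79655×4.7875)/0.20345 = -6.9576 → z₀ = 0.0009514 m
V₃ = V₁ · ln(z₃/z₀)/ln(z₁/z₀) = 16.6 × 12.2151/9.3555 = 21.6740 m/s

21.67 m/s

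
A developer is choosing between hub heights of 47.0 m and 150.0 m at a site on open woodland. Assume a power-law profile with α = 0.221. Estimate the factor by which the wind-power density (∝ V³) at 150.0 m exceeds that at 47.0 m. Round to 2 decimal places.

2.16

Speed ratio: V_B/V_A = (z_B/z_A)^α = (150.0/47.0)^0.221 = (3.1915)^0.221 = 1.29236
Power-density ratio: P_B/P_A = (V_B/V_A)³ = (1.29236)³ = 2.15848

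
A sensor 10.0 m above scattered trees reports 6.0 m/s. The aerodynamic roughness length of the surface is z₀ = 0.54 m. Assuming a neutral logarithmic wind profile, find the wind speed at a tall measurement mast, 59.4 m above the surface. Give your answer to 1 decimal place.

9.7 m/s

Log law: V(z) ∝ ln(z/z₀), so V₂/V₁ = ln(z₂/z₀) / ln(z₁/z₀).
ln(59.4/0.54) = 4.7005, ln(10.0/0.54) = 2.9188
V₂ = 6.0 × 4.7005/2.9188 = 6.0 × 1.6104 = 9.6626 m/s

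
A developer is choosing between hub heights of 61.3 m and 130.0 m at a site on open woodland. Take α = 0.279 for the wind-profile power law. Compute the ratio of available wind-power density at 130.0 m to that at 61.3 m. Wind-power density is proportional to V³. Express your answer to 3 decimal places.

Speed ratio: V_B/V_A = (z_B/z_A)^α = (130.0/61.3)^0.279 = (2.1207)^0.279 = 1.23336
Power-density ratio: P_B/P_A = (V_B/V_A)³ = (1.23336)³ = 1.87614

1.876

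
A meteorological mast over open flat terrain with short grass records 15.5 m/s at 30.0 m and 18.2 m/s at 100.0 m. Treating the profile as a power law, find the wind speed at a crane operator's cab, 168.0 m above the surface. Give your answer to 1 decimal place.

19.5 m/s

First find α: α = ln(V₂/V₁)/ln(z₂/z₁) = ln(18.2/15.5)/ln(100.0/30.0) = 0.16058/1.20397 = 0.1334
Extrapolate from 100.0 m to 168.0 m: V₃ = 18.2 × (168.0/100.0)^0.1334 = 18.2 × 1.0716 = 19.5039 m/s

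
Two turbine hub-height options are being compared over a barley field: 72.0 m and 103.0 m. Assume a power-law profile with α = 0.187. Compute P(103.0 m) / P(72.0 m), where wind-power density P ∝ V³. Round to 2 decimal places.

Speed ratio: V_B/V_A = (z_B/z_A)^α = (103.0/72.0)^0.187 = (1.4306)^0.187 = 1.06925
Power-density ratio: P_B/P_A = (V_B/V_A)³ = (1.06925)³ = 1.22247

1.22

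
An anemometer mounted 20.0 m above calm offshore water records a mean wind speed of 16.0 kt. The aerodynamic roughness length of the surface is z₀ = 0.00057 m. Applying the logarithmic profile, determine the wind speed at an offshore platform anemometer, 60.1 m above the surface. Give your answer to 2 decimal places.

17.68 kt

Log law: V(z) ∝ ln(z/z₀), so V₂/V₁ = ln(z₂/z₀) / ln(z₁/z₀).
ln(60.1/0.00057) = 11.5659, ln(20.0/0.00057) = 10.4656
V₂ = 16.0 × 11.5659/10.4656 = 16.0 × 1.1051 = 17.6821 kt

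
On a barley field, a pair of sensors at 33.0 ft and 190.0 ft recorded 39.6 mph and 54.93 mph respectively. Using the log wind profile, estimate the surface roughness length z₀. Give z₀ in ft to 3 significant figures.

z₀ ≈ 0.359 ft

Log law: V(z) ∝ ln(z/z₀). With r = V₁/V₂ = 39.6/54.93 = 0.72092,
r · ln(z₂/z₀) = ln(z₁/z₀) ⇒ ln z₀ = (ln z₁ − r·ln z₂)/(1 − r)
ln z₀ = (3.49651 − 0.72092×5.24702) / 0.27908 = -1.0254
z₀ = exp(-1.0254) = 0.3587 ft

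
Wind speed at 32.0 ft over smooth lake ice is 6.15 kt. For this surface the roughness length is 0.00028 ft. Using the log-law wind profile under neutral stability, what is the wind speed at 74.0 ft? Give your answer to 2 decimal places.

6.59 kt

Log law: V(z) ∝ ln(z/z₀), so V₂/V₁ = ln(z₂/z₀) / ln(z₁/z₀).
ln(74.0/0.00028) = 12.4848, ln(32.0/0.00028) = 11.6465
V₂ = 6.15 × 12.4848/11.6465 = 6.15 × 1.0720 = 6.5927 kt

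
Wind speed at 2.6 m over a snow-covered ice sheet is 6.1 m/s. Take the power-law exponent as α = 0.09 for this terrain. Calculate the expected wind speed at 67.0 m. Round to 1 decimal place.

8.2 m/s

Power-law profile: V₂ = V₁ · (z₂/z₁)^α
V₂ = 6.1 × (67.0/2.6)^0.09 = 6.1 × (25.7692)^0.09
    = 6.1 × 1.3397 = 8.1720 m/s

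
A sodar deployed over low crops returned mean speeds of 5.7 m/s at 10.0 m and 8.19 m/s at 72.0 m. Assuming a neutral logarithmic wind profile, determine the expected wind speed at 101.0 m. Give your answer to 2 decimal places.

Log law: V ∝ ln(z/z₀). From the pair, with r = V₁/V₂ = 0.69597,
ln z₀ = (ln z₁ − r·ln z₂)/(1 − r) = (2.3026 − 0.69597×4.2767)/0.30403 = -2.2164 → z₀ = 0.1090 m
V₃ = V₁ · ln(z₃/z₀)/ln(z₁/z₀) = 5.7 × 6.8315/4.5190 = 8.6169 m/s

8.62 m/s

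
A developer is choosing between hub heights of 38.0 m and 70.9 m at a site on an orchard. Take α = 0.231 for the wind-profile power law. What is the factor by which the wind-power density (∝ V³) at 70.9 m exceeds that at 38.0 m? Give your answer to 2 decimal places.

1.54

Speed ratio: V_B/V_A = (z_B/z_A)^α = (70.9/38.0)^0.231 = (1.8658)^0.231 = 1.15497
Power-density ratio: P_B/P_A = (V_B/V_A)³ = (1.15497)³ = 1.54066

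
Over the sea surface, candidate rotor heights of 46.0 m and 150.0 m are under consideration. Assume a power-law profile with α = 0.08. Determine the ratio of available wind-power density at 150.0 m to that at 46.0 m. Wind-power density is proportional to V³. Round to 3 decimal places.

1.328

Speed ratio: V_B/V_A = (z_B/z_A)^α = (150.0/46.0)^0.08 = (3.2609)^0.08 = 1.09917
Power-density ratio: P_B/P_A = (V_B/V_A)³ = (1.09917)³ = 1.32801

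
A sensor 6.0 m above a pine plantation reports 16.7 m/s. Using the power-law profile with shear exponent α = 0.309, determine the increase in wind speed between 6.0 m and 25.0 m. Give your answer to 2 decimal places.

9.26 m/s

Power law: V₂ = V₁ · (z₂/z₁)^α = 16.7 × (4.1667)^0.309 = 25.9556 m/s
ΔV = 25.9556 − 16.7 = 9.2556 m/s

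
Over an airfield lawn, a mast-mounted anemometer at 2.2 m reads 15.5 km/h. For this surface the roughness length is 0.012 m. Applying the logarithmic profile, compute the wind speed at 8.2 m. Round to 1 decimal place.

19.4 km/h

Log law: V(z) ∝ ln(z/z₀), so V₂/V₁ = ln(z₂/z₀) / ln(z₁/z₀).
ln(8.2/0.012) = 6.5270, ln(2.2/0.012) = 5.2113
V₂ = 15.5 × 6.5270/5.2113 = 15.5 × 1.2525 = 19.4132 km/h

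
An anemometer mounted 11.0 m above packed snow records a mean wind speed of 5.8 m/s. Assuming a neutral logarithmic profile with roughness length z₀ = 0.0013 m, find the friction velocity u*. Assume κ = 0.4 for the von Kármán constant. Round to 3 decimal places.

Log law: V(z) = (u*/κ) · ln(z/z₀) ⇒ u* = κ · V / ln(z/z₀)
u* = 0.4 × 5.8 / ln(11.0/0.0013) = 0.4 × 5.8 / 9.0433
   = 2.3200 / 9.0433 = 0.2565 m/s

u* ≈ 0.257 m/s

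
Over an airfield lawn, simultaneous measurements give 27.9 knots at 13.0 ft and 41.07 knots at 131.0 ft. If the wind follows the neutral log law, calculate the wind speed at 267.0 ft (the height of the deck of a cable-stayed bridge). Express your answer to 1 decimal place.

Log law: V ∝ ln(z/z₀). From the pair, with r = V₁/V₂ = 0.67933,
ln z₀ = (ln z₁ − r·ln z₂)/(1 − r) = (2.5649 − 0.67933×4.8752)/0.32067 = -2.3292 → z₀ = 0.09737 ft
V₃ = V₁ · ln(z₃/z₀)/ln(z₁/z₀) = 27.9 × 7.9164/4.8941 = 45.1292 knots

45.1 knots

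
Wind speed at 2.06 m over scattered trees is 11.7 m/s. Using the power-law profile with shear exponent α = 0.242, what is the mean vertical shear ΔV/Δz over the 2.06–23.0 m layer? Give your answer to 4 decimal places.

0.4431 m/s/m

Power law: V₂ = V₁ · (z₂/z₁)^α = 11.7 × (11.1650)^0.242 = 20.9782 m/s
ΔV/Δz = (20.9782 − 11.7)/(23.0 − 2.06) = 9.2782/20.9400 = 0.44308 m/s/m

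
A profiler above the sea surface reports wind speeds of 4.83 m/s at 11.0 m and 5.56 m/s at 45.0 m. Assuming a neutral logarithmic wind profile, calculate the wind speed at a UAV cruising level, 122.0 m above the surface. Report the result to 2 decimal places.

6.08 m/s

Log law: V ∝ ln(z/z₀). From the pair, with r = V₁/V₂ = 0.86871,
ln z₀ = (ln z₁ − r·ln z₂)/(1 − r) = (2.3979 − 0.86871×3.8067)/0.13129 = -6.9231 → z₀ = 0.0009847 m
V₃ = V₁ · ln(z₃/z₀)/ln(z₁/z₀) = 4.83 × 11.7271/9.3210 = 6.0768 m/s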